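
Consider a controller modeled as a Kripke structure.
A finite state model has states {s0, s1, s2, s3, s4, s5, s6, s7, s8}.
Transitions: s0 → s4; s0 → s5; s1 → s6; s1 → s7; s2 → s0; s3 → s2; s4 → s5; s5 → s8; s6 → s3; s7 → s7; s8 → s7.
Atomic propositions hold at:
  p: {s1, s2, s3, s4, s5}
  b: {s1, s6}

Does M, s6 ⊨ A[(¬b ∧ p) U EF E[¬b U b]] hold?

Yes

Sat(¬b) = {s0, s2, s3, s4, s5, s7, s8}
Sat(¬b ∧ p) = {s2, s3, s4, s5}
E[¬b U b]: least fixpoint, start Z0 = Sat(b) = {s1, s6}, add states in Sat(¬b) with some successor in Z. Already a fixed point.
Sat(E[¬b U b]) = {s1, s6}
EF E[¬b U b]: least fixpoint, start Z0 = {s1, s6}, add states with some successor in Z. Already a fixed point.
Sat(EF E[¬b U b]) = {s1, s6}
A[(¬b ∧ p) U EF E[¬b U b]]: least fixpoint, start Z0 = Sat(EF E[¬b U b]) = {s1, s6}, add states in Sat(¬b ∧ p) with every successor in Z. Already a fixed point.
Sat(A[(¬b ∧ p) U EF E[¬b U b]]) = {s1, s6}
s6 ∈ Sat(A[(¬b ∧ p) U EF E[¬b U b]]) = {s1, s6}, so the formula holds at s6.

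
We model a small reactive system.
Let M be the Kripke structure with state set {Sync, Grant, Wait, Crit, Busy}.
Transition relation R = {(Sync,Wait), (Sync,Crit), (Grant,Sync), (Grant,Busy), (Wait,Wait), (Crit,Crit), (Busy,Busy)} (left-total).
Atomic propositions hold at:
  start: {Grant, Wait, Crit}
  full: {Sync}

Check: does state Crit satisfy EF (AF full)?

AF full: least fixpoint, start Z0 = {Sync}, add states with every successor in Z. Already a fixed point.
Sat(AF full) = {Sync}
EF (AF full): least fixpoint, start Z0 = {Sync}, add states with some successor in Z. Z1 = {Sync, Grant}; fixed.
Sat(EF (AF full)) = {Sync, Grant}
Crit ∉ Sat(EF (AF full)) = {Sync, Grant}, so the formula does not hold at Crit.

No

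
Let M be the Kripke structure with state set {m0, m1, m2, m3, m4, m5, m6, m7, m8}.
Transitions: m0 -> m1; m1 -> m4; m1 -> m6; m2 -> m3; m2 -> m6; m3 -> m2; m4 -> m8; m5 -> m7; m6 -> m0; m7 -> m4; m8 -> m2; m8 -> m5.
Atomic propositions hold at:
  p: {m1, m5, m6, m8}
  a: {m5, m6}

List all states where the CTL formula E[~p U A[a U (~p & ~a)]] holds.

Sat(~p) = {m0, m2, m3, m4, m7}
Sat(~a) = {m0, m1, m2, m3, m4, m7, m8}
Sat(~p & ~a) = {m0, m2, m3, m4, m7}
A[a U (~p & ~a)]: least fixpoint, start Z0 = Sat((~p & ~a)) = {m0, m2, m3, m4, m7}, add states in Sat(a) with every successor in Z. Z1 = {m0, m2, m3, m4, m5, m6, m7}; fixed.
Sat(A[a U (~p & ~a)]) = {m0, m2, m3, m4, m5, m6, m7}
E[~p U A[a U (~p & ~a)]]: least fixpoint, start Z0 = Sat(A[a U (~p & ~a)]) = {m0, m2, m3, m4, m5, m6, m7}, add states in Sat(~p) with some successor in Z. Already a fixed point.
Sat(E[~p U A[a U (~p & ~a)]]) = {m0, m2, m3, m4, m5, m6, m7}

{m0, m2, m3, m4, m5, m6, m7}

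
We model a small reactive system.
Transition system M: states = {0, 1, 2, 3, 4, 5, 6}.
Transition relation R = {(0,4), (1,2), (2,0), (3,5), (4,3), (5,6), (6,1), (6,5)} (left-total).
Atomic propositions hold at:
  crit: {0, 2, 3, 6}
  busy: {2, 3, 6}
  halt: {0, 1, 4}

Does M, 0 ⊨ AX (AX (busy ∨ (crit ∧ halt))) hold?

Yes

Sat(crit ∧ halt) = {0}
Sat(busy ∨ (crit ∧ halt)) = {0, 2, 3, 6}
Sat(AX (busy ∨ (crit ∧ halt))) = {s : every successor in {0, 2, 3, 6}} = {1, 2, 4, 5}
Sat(AX (AX (busy ∨ (crit ∧ halt)))) = {s : every successor in {1, 2, 4, 5}} = {0, 1, 3, 6}
0 ∈ Sat(AX (AX (busy ∨ (crit ∧ halt)))) = {0, 1, 3, 6}, so the formula holds at 0.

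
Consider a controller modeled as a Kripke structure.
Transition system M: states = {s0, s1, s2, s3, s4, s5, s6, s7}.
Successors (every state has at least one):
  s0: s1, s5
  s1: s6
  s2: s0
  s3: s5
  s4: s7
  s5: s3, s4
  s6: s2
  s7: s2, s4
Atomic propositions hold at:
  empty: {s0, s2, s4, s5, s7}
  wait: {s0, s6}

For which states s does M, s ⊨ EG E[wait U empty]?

{s0, s2, s4, s5, s6, s7}

E[wait U empty]: least fixpoint, start Z0 = Sat(empty) = {s0, s2, s4, s5, s7}, add states in Sat(wait) with some successor in Z. Z1 = {s0, s2, s4, s5, s6, s7}; fixed.
Sat(E[wait U empty]) = {s0, s2, s4, s5, s6, s7}
EG E[wait U empty]: greatest fixpoint, start Z0 = {s0, s2, s4, s5, s6, s7}, keep only states in Sat with some successor in Z. Already a fixed point.
Sat(EG E[wait U empty]) = {s0, s2, s4, s5, s6, s7}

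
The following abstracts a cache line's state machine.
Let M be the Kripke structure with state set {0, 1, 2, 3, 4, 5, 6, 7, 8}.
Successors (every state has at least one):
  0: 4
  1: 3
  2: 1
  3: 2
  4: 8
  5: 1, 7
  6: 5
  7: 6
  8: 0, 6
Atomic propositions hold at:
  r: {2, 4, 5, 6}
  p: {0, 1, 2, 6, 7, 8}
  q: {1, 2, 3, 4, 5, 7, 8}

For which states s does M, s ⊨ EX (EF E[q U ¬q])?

{0, 4, 5, 6, 7, 8}

Sat(¬q) = {0, 6}
E[q U ¬q]: least fixpoint, start Z0 = Sat(¬q) = {0, 6}, add states in Sat(q) with some successor in Z. Z1 = {0, 6, 7, 8}; Z2 = {0, 4, 5, 6, 7, 8}; fixed.
Sat(E[q U ¬q]) = {0, 4, 5, 6, 7, 8}
EF E[q U ¬q]: least fixpoint, start Z0 = {0, 4, 5, 6, 7, 8}, add states with some successor in Z. Already a fixed point.
Sat(EF E[q U ¬q]) = {0, 4, 5, 6, 7, 8}
Sat(EX (EF E[q U ¬q])) = {s : some successor in {0, 4, 5, 6, 7, 8}} = {0, 4, 5, 6, 7, 8}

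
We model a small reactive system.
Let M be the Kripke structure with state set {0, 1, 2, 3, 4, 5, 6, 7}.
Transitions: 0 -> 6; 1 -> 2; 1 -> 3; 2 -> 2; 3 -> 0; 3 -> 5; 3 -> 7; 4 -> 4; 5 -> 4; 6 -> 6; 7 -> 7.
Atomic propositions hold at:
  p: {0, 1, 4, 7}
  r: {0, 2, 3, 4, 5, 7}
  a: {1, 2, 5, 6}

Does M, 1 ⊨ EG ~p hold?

Sat(~p) = {2, 3, 5, 6}
EG ~p: greatest fixpoint, start Z0 = {2, 3, 5, 6}, keep only states in Sat with some successor in Z. Z1 = {2, 3, 6}; Z2 = {2, 6}; fixed.
Sat(EG ~p) = {2, 6}
1 ∉ Sat(EG ~p) = {2, 6}, so the formula does not hold at 1.

No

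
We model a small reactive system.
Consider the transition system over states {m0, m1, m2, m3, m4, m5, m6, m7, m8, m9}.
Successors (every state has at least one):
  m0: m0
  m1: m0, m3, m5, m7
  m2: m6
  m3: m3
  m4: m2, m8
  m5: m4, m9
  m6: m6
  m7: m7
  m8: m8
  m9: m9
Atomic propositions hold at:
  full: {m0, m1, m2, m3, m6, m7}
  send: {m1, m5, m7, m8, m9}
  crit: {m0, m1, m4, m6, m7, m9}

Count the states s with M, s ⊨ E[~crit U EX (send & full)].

2

Sat(~crit) = {m2, m3, m5, m8}
Sat(send & full) = {m1, m7}
Sat(EX (send & full)) = {s : some successor in {m1, m7}} = {m1, m7}
E[~crit U EX (send & full)]: least fixpoint, start Z0 = Sat(EX (send & full)) = {m1, m7}, add states in Sat(~crit) with some successor in Z. Already a fixed point.
Sat(E[~crit U EX (send & full)]) = {m1, m7}
|Sat(E[~crit U EX (send & full)])| = |{m1, m7}| = 2.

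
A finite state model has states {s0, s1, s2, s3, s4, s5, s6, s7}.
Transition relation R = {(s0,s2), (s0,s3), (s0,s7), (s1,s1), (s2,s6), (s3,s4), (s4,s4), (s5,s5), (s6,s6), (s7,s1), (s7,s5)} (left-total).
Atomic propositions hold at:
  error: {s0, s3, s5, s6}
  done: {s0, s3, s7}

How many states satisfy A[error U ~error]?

6

Sat(~error) = {s1, s2, s4, s7}
A[error U ~error]: least fixpoint, start Z0 = Sat(~error) = {s1, s2, s4, s7}, add states in Sat(error) with every successor in Z. Z1 = {s1, s2, s3, s4, s7}; Z2 = {s0, s1, s2, s3, s4, s7}; fixed.
Sat(A[error U ~error]) = {s0, s1, s2, s3, s4, s7}
|Sat(A[error U ~error])| = |{s0, s1, s2, s3, s4, s7}| = 6.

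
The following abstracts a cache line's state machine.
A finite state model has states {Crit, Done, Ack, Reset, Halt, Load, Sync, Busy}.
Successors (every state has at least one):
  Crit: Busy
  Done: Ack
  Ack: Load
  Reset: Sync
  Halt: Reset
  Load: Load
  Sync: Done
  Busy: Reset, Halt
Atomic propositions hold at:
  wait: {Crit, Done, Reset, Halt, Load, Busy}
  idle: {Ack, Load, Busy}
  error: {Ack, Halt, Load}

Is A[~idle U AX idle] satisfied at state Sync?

Yes

Sat(~idle) = {Crit, Done, Reset, Halt, Sync}
Sat(AX idle) = {s : every successor in {Ack, Load, Busy}} = {Crit, Done, Ack, Load}
A[~idle U AX idle]: least fixpoint, start Z0 = Sat(AX idle) = {Crit, Done, Ack, Load}, add states in Sat(~idle) with every successor in Z. Z1 = {Crit, Done, Ack, Load, Sync}; Z2 = {Crit, Done, Ack, Reset, Load, Sync}; Z3 = {Crit, Done, Ack, Reset, Halt, Load, Sync}; fixed.
Sat(A[~idle U AX idle]) = {Crit, Done, Ack, Reset, Halt, Load, Sync}
Sync ∈ Sat(A[~idle U AX idle]) = {Crit, Done, Ack, Reset, Halt, Load, Sync}, so the formula holds at Sync.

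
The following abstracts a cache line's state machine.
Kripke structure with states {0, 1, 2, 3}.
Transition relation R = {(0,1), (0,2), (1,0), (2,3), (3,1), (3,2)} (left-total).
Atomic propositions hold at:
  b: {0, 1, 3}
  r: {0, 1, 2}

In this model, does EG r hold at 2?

EG r: greatest fixpoint, start Z0 = {0, 1, 2}, keep only states in Sat with some successor in Z. Z1 = {0, 1}; fixed.
Sat(EG r) = {0, 1}
2 ∉ Sat(EG r) = {0, 1}, so the formula does not hold at 2.

No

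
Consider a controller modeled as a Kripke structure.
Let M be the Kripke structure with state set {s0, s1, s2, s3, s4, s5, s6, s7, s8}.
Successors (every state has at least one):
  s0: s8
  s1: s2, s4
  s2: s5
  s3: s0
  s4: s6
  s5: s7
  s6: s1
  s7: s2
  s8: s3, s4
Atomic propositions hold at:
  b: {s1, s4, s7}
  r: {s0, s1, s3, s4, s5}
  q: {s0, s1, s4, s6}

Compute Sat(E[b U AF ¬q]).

{s0, s1, s2, s3, s5, s7, s8}

Sat(¬q) = {s2, s3, s5, s7, s8}
AF ¬q: least fixpoint, start Z0 = {s2, s3, s5, s7, s8}, add states with every successor in Z. Z1 = {s0, s2, s3, s5, s7, s8}; fixed.
Sat(AF ¬q) = {s0, s2, s3, s5, s7, s8}
E[b U AF ¬q]: least fixpoint, start Z0 = Sat(AF ¬q) = {s0, s2, s3, s5, s7, s8}, add states in Sat(b) with some successor in Z. Z1 = {s0, s1, s2, s3, s5, s7, s8}; fixed.
Sat(E[b U AF ¬q]) = {s0, s1, s2, s3, s5, s7, s8}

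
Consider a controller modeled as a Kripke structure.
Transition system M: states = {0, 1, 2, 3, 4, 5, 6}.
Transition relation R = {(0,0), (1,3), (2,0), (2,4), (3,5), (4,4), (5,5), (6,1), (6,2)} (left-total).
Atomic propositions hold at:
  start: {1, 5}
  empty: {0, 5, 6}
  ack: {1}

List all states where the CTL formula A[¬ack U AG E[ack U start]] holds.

{3, 5}

Sat(¬ack) = {0, 2, 3, 4, 5, 6}
E[ack U start]: least fixpoint, start Z0 = Sat(start) = {1, 5}, add states in Sat(ack) with some successor in Z. Already a fixed point.
Sat(E[ack U start]) = {1, 5}
AG E[ack U start]: greatest fixpoint, start Z0 = {1, 5}, keep only states in Sat with every successor in Z. Z1 = {5}; fixed.
Sat(AG E[ack U start]) = {5}
A[¬ack U AG E[ack U start]]: least fixpoint, start Z0 = Sat(AG E[ack U start]) = {5}, add states in Sat(¬ack) with every successor in Z. Z1 = {3, 5}; fixed.
Sat(A[¬ack U AG E[ack U start]]) = {3, 5}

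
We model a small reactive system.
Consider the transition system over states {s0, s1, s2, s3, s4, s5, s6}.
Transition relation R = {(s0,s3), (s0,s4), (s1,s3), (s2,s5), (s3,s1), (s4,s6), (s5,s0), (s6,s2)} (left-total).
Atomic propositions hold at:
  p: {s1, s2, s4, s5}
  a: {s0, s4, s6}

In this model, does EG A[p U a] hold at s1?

A[p U a]: least fixpoint, start Z0 = Sat(a) = {s0, s4, s6}, add states in Sat(p) with every successor in Z. Z1 = {s0, s4, s5, s6}; Z2 = {s0, s2, s4, s5, s6}; fixed.
Sat(A[p U a]) = {s0, s2, s4, s5, s6}
EG A[p U a]: greatest fixpoint, start Z0 = {s0, s2, s4, s5, s6}, keep only states in Sat with some successor in Z. Already a fixed point.
Sat(EG A[p U a]) = {s0, s2, s4, s5, s6}
s1 ∉ Sat(EG A[p U a]) = {s0, s2, s4, s5, s6}, so the formula does not hold at s1.

No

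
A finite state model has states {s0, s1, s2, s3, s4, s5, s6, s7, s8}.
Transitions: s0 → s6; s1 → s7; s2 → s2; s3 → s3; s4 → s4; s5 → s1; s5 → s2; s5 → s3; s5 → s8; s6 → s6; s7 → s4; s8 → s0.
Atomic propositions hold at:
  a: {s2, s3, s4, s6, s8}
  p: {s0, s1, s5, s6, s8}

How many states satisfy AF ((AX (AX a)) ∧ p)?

4

Sat(AX a) = {s : every successor in {s2, s3, s4, s6, s8}} = {s0, s2, s3, s4, s6, s7}
Sat(AX (AX a)) = {s : every successor in {s0, s2, s3, s4, s6, s7}} = {s0, s1, s2, s3, s4, s6, s7, s8}
Sat((AX (AX a)) ∧ p) = {s0, s1, s6, s8}
AF ((AX (AX a)) ∧ p): least fixpoint, start Z0 = {s0, s1, s6, s8}, add states with every successor in Z. Already a fixed point.
Sat(AF ((AX (AX a)) ∧ p)) = {s0, s1, s6, s8}
|Sat(AF ((AX (AX a)) ∧ p))| = |{s0, s1, s6, s8}| = 4.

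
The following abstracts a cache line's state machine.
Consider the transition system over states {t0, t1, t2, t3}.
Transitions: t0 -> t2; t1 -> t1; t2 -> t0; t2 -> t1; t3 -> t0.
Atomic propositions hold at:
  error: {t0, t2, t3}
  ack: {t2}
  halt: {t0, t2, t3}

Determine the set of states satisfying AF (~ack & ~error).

Sat(~ack) = {t0, t1, t3}
Sat(~error) = {t1}
Sat(~ack & ~error) = {t1}
AF (~ack & ~error): least fixpoint, start Z0 = {t1}, add states with every successor in Z. Already a fixed point.
Sat(AF (~ack & ~error)) = {t1}

{t1}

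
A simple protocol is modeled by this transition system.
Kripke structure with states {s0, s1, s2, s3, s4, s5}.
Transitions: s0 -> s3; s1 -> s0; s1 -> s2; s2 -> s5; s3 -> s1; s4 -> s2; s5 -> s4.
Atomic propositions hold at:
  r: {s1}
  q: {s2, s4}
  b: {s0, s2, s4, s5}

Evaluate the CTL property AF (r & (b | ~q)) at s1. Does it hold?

Sat(~q) = {s0, s1, s3, s5}
Sat(b | ~q) = {s0, s1, s2, s3, s4, s5}
Sat(r & (b | ~q)) = {s1}
AF (r & (b | ~q)): least fixpoint, start Z0 = {s1}, add states with every successor in Z. Z1 = {s1, s3}; Z2 = {s0, s1, s3}; fixed.
Sat(AF (r & (b | ~q))) = {s0, s1, s3}
s1 ∈ Sat(AF (r & (b | ~q))) = {s0, s1, s3}, so the formula holds at s1.

Yes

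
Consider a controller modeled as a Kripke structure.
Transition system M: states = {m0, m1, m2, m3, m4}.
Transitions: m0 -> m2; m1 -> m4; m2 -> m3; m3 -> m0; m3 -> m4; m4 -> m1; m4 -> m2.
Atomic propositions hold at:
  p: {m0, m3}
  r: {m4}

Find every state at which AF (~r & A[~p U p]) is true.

Sat(~r) = {m0, m1, m2, m3}
Sat(~p) = {m1, m2, m4}
A[~p U p]: least fixpoint, start Z0 = Sat(p) = {m0, m3}, add states in Sat(~p) with every successor in Z. Z1 = {m0, m2, m3}; fixed.
Sat(A[~p U p]) = {m0, m2, m3}
Sat(~r & A[~p U p]) = {m0, m2, m3}
AF (~r & A[~p U p]): least fixpoint, start Z0 = {m0, m2, m3}, add states with every successor in Z. Already a fixed point.
Sat(AF (~r & A[~p U p])) = {m0, m2, m3}

{m0, m2, m3}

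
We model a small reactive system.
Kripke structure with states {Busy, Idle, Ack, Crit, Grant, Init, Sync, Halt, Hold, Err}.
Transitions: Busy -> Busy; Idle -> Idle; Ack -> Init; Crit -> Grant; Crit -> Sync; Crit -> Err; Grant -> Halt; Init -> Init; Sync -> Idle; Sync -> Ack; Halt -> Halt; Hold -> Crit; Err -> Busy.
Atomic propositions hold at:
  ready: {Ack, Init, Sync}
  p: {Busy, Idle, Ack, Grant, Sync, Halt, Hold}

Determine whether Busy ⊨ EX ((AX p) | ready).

Sat(AX p) = {s : every successor in {Busy, Idle, Ack, Grant, Sync, Halt, Hold}} = {Busy, Idle, Grant, Sync, Halt, Err}
Sat((AX p) | ready) = {Busy, Idle, Ack, Grant, Init, Sync, Halt, Err}
Sat(EX ((AX p) | ready)) = {s : some successor in {Busy, Idle, Ack, Grant, Init, Sync, Halt, Err}} = {Busy, Idle, Ack, Crit, Grant, Init, Sync, Halt, Err}
Busy ∈ Sat(EX ((AX p) | ready)) = {Busy, Idle, Ack, Crit, Grant, Init, Sync, Halt, Err}, so the formula holds at Busy.

Yes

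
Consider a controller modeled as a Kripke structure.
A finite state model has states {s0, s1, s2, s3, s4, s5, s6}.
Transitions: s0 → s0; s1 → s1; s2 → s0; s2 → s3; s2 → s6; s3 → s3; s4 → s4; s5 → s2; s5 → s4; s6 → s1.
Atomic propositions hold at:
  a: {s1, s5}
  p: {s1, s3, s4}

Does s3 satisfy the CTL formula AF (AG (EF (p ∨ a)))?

Sat(p ∨ a) = {s1, s3, s4, s5}
EF (p ∨ a): least fixpoint, start Z0 = {s1, s3, s4, s5}, add states with some successor in Z. Z1 = {s1, s2, s3, s4, s5, s6}; fixed.
Sat(EF (p ∨ a)) = {s1, s2, s3, s4, s5, s6}
AG (EF (p ∨ a)): greatest fixpoint, start Z0 = {s1, s2, s3, s4, s5, s6}, keep only states in Sat with every successor in Z. Z1 = {s1, s3, s4, s5, s6}; Z2 = {s1, s3, s4, s6}; fixed.
Sat(AG (EF (p ∨ a))) = {s1, s3, s4, s6}
AF (AG (EF (p ∨ a))): least fixpoint, start Z0 = {s1, s3, s4, s6}, add states with every successor in Z. Already a fixed point.
Sat(AF (AG (EF (p ∨ a)))) = {s1, s3, s4, s6}
s3 ∈ Sat(AF (AG (EF (p ∨ a)))) = {s1, s3, s4, s6}, so the formula holds at s3.

Yes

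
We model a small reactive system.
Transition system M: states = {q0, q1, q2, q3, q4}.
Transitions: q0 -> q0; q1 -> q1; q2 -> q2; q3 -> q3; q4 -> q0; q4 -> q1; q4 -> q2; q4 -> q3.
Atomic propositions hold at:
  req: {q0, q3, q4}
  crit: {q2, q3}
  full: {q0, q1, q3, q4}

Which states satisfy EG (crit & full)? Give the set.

{q3}

Sat(crit & full) = {q3}
EG (crit & full): greatest fixpoint, start Z0 = {q3}, keep only states in Sat with some successor in Z. Already a fixed point.
Sat(EG (crit & full)) = {q3}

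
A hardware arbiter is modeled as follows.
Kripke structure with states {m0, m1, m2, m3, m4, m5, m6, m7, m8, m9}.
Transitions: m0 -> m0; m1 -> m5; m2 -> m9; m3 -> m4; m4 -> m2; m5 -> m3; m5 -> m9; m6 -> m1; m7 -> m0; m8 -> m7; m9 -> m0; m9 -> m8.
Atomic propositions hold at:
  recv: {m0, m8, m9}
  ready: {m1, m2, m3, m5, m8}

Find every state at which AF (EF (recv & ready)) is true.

{m1, m2, m3, m4, m5, m6, m8, m9}

Sat(recv & ready) = {m8}
EF (recv & ready): least fixpoint, start Z0 = {m8}, add states with some successor in Z. Z1 = {m8, m9}; Z2 = {m2, m5, m8, m9}; Z3 = {m1, m2, m4, m5, m8, m9}; Z4 = {m1, m2, m3, m4, m5, m6, m8, m9}; fixed.
Sat(EF (recv & ready)) = {m1, m2, m3, m4, m5, m6, m8, m9}
AF (EF (recv & ready)): least fixpoint, start Z0 = {m1, m2, m3, m4, m5, m6, m8, m9}, add states with every successor in Z. Already a fixed point.
Sat(AF (EF (recv & ready))) = {m1, m2, m3, m4, m5, m6, m8, m9}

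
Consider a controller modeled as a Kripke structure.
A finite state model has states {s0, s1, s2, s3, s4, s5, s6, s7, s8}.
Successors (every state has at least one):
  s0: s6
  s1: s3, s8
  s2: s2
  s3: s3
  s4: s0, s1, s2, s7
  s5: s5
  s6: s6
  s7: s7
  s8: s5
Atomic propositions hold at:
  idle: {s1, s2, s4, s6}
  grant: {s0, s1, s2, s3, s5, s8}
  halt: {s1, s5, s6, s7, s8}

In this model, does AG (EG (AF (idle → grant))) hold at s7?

Sat(idle → grant) = {s0, s1, s2, s3, s5, s7, s8}
AF (idle → grant): least fixpoint, start Z0 = {s0, s1, s2, s3, s5, s7, s8}, add states with every successor in Z. Z1 = {s0, s1, s2, s3, s4, s5, s7, s8}; fixed.
Sat(AF (idle → grant)) = {s0, s1, s2, s3, s4, s5, s7, s8}
EG (AF (idle → grant)): greatest fixpoint, start Z0 = {s0, s1, s2, s3, s4, s5, s7, s8}, keep only states in Sat with some successor in Z. Z1 = {s1, s2, s3, s4, s5, s7, s8}; fixed.
Sat(EG (AF (idle → grant))) = {s1, s2, s3, s4, s5, s7, s8}
AG (EG (AF (idle → grant))): greatest fixpoint, start Z0 = {s1, s2, s3, s4, s5, s7, s8}, keep only states in Sat with every successor in Z. Z1 = {s1, s2, s3, s5, s7, s8}; fixed.
Sat(AG (EG (AF (idle → grant)))) = {s1, s2, s3, s5, s7, s8}
s7 ∈ Sat(AG (EG (AF (idle → grant)))) = {s1, s2, s3, s5, s7, s8}, so the formula holds at s7.

Yes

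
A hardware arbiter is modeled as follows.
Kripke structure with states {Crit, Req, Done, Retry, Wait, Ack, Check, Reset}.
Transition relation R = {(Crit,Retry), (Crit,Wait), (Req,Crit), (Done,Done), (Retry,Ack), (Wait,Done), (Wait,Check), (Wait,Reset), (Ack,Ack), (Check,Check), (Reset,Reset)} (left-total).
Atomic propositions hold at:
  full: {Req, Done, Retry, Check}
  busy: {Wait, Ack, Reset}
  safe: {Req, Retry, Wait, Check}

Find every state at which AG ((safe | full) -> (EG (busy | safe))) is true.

Sat(safe | full) = {Req, Done, Retry, Wait, Check}
Sat(busy | safe) = {Req, Retry, Wait, Ack, Check, Reset}
EG (busy | safe): greatest fixpoint, start Z0 = {Req, Retry, Wait, Ack, Check, Reset}, keep only states in Sat with some successor in Z. Z1 = {Retry, Wait, Ack, Check, Reset}; fixed.
Sat(EG (busy | safe)) = {Retry, Wait, Ack, Check, Reset}
Sat((safe | full) -> (EG (busy | safe))) = {Crit, Retry, Wait, Ack, Check, Reset}
AG ((safe | full) -> (EG (busy | safe))): greatest fixpoint, start Z0 = {Crit, Retry, Wait, Ack, Check, Reset}, keep only states in Sat with every successor in Z. Z1 = {Crit, Retry, Ack, Check, Reset}; Z2 = {Retry, Ack, Check, Reset}; fixed.
Sat(AG ((safe | full) -> (EG (busy | safe)))) = {Retry, Ack, Check, Reset}

{Retry, Ack, Check, Reset}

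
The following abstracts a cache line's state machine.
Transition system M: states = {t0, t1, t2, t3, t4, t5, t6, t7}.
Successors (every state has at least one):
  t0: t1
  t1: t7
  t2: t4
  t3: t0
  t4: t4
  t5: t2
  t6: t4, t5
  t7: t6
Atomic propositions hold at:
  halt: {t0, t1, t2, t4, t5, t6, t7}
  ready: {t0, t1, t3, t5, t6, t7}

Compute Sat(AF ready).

AF ready: least fixpoint, start Z0 = {t0, t1, t3, t5, t6, t7}, add states with every successor in Z. Already a fixed point.
Sat(AF ready) = {t0, t1, t3, t5, t6, t7}

{t0, t1, t3, t5, t6, t7}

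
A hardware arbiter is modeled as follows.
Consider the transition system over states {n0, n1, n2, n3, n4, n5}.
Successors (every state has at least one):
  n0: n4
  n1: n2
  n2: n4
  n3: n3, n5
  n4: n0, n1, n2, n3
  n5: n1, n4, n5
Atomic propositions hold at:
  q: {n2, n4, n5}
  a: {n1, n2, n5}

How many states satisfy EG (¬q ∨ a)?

Sat(¬q) = {n0, n1, n3}
Sat(¬q ∨ a) = {n0, n1, n2, n3, n5}
EG (¬q ∨ a): greatest fixpoint, start Z0 = {n0, n1, n2, n3, n5}, keep only states in Sat with some successor in Z. Z1 = {n1, n3, n5}; Z2 = {n3, n5}; fixed.
Sat(EG (¬q ∨ a)) = {n3, n5}
|Sat(EG (¬q ∨ a))| = |{n3, n5}| = 2.

2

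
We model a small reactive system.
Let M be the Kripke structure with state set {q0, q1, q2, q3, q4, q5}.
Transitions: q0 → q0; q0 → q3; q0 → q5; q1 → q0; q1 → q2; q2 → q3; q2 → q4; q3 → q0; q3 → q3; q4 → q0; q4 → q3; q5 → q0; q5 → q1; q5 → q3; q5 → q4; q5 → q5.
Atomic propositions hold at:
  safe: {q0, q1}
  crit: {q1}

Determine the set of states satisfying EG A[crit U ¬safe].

Sat(¬safe) = {q2, q3, q4, q5}
A[crit U ¬safe]: least fixpoint, start Z0 = Sat(¬safe) = {q2, q3, q4, q5}, add states in Sat(crit) with every successor in Z. Already a fixed point.
Sat(A[crit U ¬safe]) = {q2, q3, q4, q5}
EG A[crit U ¬safe]: greatest fixpoint, start Z0 = {q2, q3, q4, q5}, keep only states in Sat with some successor in Z. Already a fixed point.
Sat(EG A[crit U ¬safe]) = {q2, q3, q4, q5}

{q2, q3, q4, q5}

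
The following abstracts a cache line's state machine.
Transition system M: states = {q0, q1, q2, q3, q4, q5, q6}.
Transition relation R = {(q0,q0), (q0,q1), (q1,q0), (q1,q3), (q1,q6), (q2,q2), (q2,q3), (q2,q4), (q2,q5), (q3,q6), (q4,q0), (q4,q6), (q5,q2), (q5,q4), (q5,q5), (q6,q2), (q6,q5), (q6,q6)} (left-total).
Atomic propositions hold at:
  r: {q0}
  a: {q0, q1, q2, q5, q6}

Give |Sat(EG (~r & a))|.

4

Sat(~r) = {q1, q2, q3, q4, q5, q6}
Sat(~r & a) = {q1, q2, q5, q6}
EG (~r & a): greatest fixpoint, start Z0 = {q1, q2, q5, q6}, keep only states in Sat with some successor in Z. Already a fixed point.
Sat(EG (~r & a)) = {q1, q2, q5, q6}
|Sat(EG (~r & a))| = |{q1, q2, q5, q6}| = 4.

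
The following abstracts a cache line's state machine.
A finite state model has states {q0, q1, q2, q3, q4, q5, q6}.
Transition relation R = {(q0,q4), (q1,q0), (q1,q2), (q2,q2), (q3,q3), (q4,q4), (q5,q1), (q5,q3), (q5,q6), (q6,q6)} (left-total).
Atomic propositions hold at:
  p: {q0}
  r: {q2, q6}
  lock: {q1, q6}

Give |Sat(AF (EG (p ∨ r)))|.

2

Sat(p ∨ r) = {q0, q2, q6}
EG (p ∨ r): greatest fixpoint, start Z0 = {q0, q2, q6}, keep only states in Sat with some successor in Z. Z1 = {q2, q6}; fixed.
Sat(EG (p ∨ r)) = {q2, q6}
AF (EG (p ∨ r)): least fixpoint, start Z0 = {q2, q6}, add states with every successor in Z. Already a fixed point.
Sat(AF (EG (p ∨ r))) = {q2, q6}
|Sat(AF (EG (p ∨ r)))| = |{q2, q6}| = 2.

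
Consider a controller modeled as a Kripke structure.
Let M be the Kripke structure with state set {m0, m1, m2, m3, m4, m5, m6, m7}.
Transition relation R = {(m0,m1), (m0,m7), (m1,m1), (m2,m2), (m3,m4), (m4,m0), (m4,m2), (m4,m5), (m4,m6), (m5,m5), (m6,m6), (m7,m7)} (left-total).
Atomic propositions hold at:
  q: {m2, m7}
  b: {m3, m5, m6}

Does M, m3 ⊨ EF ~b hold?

Sat(~b) = {m0, m1, m2, m4, m7}
EF ~b: least fixpoint, start Z0 = {m0, m1, m2, m4, m7}, add states with some successor in Z. Z1 = {m0, m1, m2, m3, m4, m7}; fixed.
Sat(EF ~b) = {m0, m1, m2, m3, m4, m7}
m3 ∈ Sat(EF ~b) = {m0, m1, m2, m3, m4, m7}, so the formula holds at m3.

Yes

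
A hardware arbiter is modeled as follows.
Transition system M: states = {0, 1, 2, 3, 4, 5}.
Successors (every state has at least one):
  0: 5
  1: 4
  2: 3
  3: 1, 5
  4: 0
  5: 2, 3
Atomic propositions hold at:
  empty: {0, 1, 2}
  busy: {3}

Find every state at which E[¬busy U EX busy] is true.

{0, 1, 2, 4, 5}

Sat(¬busy) = {0, 1, 2, 4, 5}
Sat(EX busy) = {s : some successor in {3}} = {2, 5}
E[¬busy U EX busy]: least fixpoint, start Z0 = Sat(EX busy) = {2, 5}, add states in Sat(¬busy) with some successor in Z. Z1 = {0, 2, 5}; Z2 = {0, 2, 4, 5}; Z3 = {0, 1, 2, 4, 5}; fixed.
Sat(E[¬busy U EX busy]) = {0, 1, 2, 4, 5}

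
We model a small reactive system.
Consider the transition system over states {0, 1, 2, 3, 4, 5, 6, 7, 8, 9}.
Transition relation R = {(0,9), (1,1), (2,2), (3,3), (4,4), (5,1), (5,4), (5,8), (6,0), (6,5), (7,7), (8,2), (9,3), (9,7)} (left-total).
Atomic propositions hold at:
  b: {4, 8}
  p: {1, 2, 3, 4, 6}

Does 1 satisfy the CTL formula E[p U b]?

No

E[p U b]: least fixpoint, start Z0 = Sat(b) = {4, 8}, add states in Sat(p) with some successor in Z. Already a fixed point.
Sat(E[p U b]) = {4, 8}
1 ∉ Sat(E[p U b]) = {4, 8}, so the formula does not hold at 1.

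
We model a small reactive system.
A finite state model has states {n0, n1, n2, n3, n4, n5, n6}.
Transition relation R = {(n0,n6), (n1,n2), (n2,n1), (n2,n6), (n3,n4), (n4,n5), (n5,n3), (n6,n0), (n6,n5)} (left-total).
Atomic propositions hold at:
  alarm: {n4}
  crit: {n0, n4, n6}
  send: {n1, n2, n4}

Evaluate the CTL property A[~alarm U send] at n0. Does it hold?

Sat(~alarm) = {n0, n1, n2, n3, n5, n6}
A[~alarm U send]: least fixpoint, start Z0 = Sat(send) = {n1, n2, n4}, add states in Sat(~alarm) with every successor in Z. Z1 = {n1, n2, n3, n4}; Z2 = {n1, n2, n3, n4, n5}; fixed.
Sat(A[~alarm U send]) = {n1, n2, n3, n4, n5}
n0 ∉ Sat(A[~alarm U send]) = {n1, n2, n3, n4, n5}, so the formula does not hold at n0.

No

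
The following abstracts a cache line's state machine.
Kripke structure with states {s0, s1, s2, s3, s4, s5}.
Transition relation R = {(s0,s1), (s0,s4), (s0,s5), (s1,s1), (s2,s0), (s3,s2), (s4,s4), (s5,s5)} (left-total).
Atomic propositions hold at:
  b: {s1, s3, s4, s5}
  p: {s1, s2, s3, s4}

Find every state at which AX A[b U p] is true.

{s1, s3, s4}

A[b U p]: least fixpoint, start Z0 = Sat(p) = {s1, s2, s3, s4}, add states in Sat(b) with every successor in Z. Already a fixed point.
Sat(A[b U p]) = {s1, s2, s3, s4}
Sat(AX A[b U p]) = {s : every successor in {s1, s2, s3, s4}} = {s1, s3, s4}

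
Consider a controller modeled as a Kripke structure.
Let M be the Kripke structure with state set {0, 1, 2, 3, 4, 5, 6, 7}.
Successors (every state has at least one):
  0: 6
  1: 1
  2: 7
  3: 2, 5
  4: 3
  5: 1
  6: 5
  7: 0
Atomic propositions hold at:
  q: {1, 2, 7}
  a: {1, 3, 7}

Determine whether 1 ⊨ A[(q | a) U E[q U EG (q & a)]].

Sat(q | a) = {1, 2, 3, 7}
Sat(q & a) = {1, 7}
EG (q & a): greatest fixpoint, start Z0 = {1, 7}, keep only states in Sat with some successor in Z. Z1 = {1}; fixed.
Sat(EG (q & a)) = {1}
E[q U EG (q & a)]: least fixpoint, start Z0 = Sat(EG (q & a)) = {1}, add states in Sat(q) with some successor in Z. Already a fixed point.
Sat(E[q U EG (q & a)]) = {1}
A[(q | a) U E[q U EG (q & a)]]: least fixpoint, start Z0 = Sat(E[q U EG (q & a)]) = {1}, add states in Sat(q | a) with every successor in Z. Already a fixed point.
Sat(A[(q | a) U E[q U EG (q & a)]]) = {1}
1 ∈ Sat(A[(q | a) U E[q U EG (q & a)]]) = {1}, so the formula holds at 1.

Yes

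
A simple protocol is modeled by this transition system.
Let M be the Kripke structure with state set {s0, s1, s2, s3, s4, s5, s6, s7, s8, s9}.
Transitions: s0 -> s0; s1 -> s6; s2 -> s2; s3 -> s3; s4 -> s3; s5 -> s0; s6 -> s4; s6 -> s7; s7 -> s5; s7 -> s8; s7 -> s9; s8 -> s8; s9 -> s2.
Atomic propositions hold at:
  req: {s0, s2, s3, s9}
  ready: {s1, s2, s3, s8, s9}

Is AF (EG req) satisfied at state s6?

No

EG req: greatest fixpoint, start Z0 = {s0, s2, s3, s9}, keep only states in Sat with some successor in Z. Already a fixed point.
Sat(EG req) = {s0, s2, s3, s9}
AF (EG req): least fixpoint, start Z0 = {s0, s2, s3, s9}, add states with every successor in Z. Z1 = {s0, s2, s3, s4, s5, s9}; fixed.
Sat(AF (EG req)) = {s0, s2, s3, s4, s5, s9}
s6 ∉ Sat(AF (EG req)) = {s0, s2, s3, s4, s5, s9}, so the formula does not hold at s6.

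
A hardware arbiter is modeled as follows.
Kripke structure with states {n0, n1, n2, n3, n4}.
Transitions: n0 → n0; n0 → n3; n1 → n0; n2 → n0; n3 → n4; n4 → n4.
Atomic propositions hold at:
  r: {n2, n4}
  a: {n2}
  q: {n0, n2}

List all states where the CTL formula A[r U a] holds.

{n2}

A[r U a]: least fixpoint, start Z0 = Sat(a) = {n2}, add states in Sat(r) with every successor in Z. Already a fixed point.
Sat(A[r U a]) = {n2}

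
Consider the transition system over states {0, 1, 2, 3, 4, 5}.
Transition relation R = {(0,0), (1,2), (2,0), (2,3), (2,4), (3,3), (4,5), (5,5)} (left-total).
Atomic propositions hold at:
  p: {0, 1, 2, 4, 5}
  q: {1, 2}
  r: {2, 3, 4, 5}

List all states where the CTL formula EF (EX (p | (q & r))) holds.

Sat(q & r) = {2}
Sat(p | (q & r)) = {0, 1, 2, 4, 5}
Sat(EX (p | (q & r))) = {s : some successor in {0, 1, 2, 4, 5}} = {0, 1, 2, 4, 5}
EF (EX (p | (q & r))): least fixpoint, start Z0 = {0, 1, 2, 4, 5}, add states with some successor in Z. Already a fixed point.
Sat(EF (EX (p | (q & r)))) = {0, 1, 2, 4, 5}

{0, 1, 2, 4, 5}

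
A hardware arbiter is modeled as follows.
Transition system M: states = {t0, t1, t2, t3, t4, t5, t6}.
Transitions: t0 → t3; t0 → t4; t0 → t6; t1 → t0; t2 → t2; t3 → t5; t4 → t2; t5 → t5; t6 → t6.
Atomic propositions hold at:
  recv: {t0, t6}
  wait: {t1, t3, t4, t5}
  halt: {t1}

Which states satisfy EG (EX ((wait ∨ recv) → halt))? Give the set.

Sat(wait ∨ recv) = {t0, t1, t3, t4, t5, t6}
Sat((wait ∨ recv) → halt) = {t1, t2}
Sat(EX ((wait ∨ recv) → halt)) = {s : some successor in {t1, t2}} = {t2, t4}
EG (EX ((wait ∨ recv) → halt)): greatest fixpoint, start Z0 = {t2, t4}, keep only states in Sat with some successor in Z. Already a fixed point.
Sat(EG (EX ((wait ∨ recv) → halt))) = {t2, t4}

{t2, t4}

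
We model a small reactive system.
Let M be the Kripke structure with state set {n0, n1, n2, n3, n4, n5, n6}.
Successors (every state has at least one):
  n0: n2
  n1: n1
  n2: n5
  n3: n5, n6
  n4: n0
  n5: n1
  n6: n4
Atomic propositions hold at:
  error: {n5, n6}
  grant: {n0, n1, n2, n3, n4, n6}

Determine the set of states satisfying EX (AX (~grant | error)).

Sat(~grant) = {n5}
Sat(~grant | error) = {n5, n6}
Sat(AX (~grant | error)) = {s : every successor in {n5, n6}} = {n2, n3}
Sat(EX (AX (~grant | error))) = {s : some successor in {n2, n3}} = {n0}

{n0}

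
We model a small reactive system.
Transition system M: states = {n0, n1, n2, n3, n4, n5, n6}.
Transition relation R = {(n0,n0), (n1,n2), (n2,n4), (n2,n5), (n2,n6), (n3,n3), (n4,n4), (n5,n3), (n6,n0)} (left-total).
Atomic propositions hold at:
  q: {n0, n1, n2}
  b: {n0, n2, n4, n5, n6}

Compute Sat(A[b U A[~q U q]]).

Sat(~q) = {n3, n4, n5, n6}
A[~q U q]: least fixpoint, start Z0 = Sat(q) = {n0, n1, n2}, add states in Sat(~q) with every successor in Z. Z1 = {n0, n1, n2, n6}; fixed.
Sat(A[~q U q]) = {n0, n1, n2, n6}
A[b U A[~q U q]]: least fixpoint, start Z0 = Sat(A[~q U q]) = {n0, n1, n2, n6}, add states in Sat(b) with every successor in Z. Already a fixed point.
Sat(A[b U A[~q U q]]) = {n0, n1, n2, n6}

{n0, n1, n2, n6}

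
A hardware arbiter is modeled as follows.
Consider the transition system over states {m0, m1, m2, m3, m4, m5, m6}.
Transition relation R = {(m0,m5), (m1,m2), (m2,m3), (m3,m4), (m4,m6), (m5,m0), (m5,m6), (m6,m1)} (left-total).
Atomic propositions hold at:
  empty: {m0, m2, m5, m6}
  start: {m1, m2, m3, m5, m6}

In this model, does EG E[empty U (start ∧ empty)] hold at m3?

Sat(start ∧ empty) = {m2, m5, m6}
E[empty U (start ∧ empty)]: least fixpoint, start Z0 = Sat((start ∧ empty)) = {m2, m5, m6}, add states in Sat(empty) with some successor in Z. Z1 = {m0, m2, m5, m6}; fixed.
Sat(E[empty U (start ∧ empty)]) = {m0, m2, m5, m6}
EG E[empty U (start ∧ empty)]: greatest fixpoint, start Z0 = {m0, m2, m5, m6}, keep only states in Sat with some successor in Z. Z1 = {m0, m5}; fixed.
Sat(EG E[empty U (start ∧ empty)]) = {m0, m5}
m3 ∉ Sat(EG E[empty U (start ∧ empty)]) = {m0, m5}, so the formula does not hold at m3.

No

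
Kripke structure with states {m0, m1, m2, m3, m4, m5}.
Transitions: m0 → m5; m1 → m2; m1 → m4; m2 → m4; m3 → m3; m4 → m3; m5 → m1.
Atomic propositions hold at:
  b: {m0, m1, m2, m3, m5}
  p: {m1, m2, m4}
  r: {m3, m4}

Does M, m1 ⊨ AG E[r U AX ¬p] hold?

No

Sat(¬p) = {m0, m3, m5}
Sat(AX ¬p) = {s : every successor in {m0, m3, m5}} = {m0, m3, m4}
E[r U AX ¬p]: least fixpoint, start Z0 = Sat(AX ¬p) = {m0, m3, m4}, add states in Sat(r) with some successor in Z. Already a fixed point.
Sat(E[r U AX ¬p]) = {m0, m3, m4}
AG E[r U AX ¬p]: greatest fixpoint, start Z0 = {m0, m3, m4}, keep only states in Sat with every successor in Z. Z1 = {m3, m4}; fixed.
Sat(AG E[r U AX ¬p]) = {m3, m4}
m1 ∉ Sat(AG E[r U AX ¬p]) = {m3, m4}, so the formula does not hold at m1.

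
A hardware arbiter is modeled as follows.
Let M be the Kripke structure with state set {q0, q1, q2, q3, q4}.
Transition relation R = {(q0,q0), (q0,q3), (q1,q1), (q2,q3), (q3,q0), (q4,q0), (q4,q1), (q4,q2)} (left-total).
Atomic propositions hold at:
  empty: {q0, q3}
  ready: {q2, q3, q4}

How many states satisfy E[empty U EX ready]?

4

Sat(EX ready) = {s : some successor in {q2, q3, q4}} = {q0, q2, q4}
E[empty U EX ready]: least fixpoint, start Z0 = Sat(EX ready) = {q0, q2, q4}, add states in Sat(empty) with some successor in Z. Z1 = {q0, q2, q3, q4}; fixed.
Sat(E[empty U EX ready]) = {q0, q2, q3, q4}
|Sat(E[empty U EX ready])| = |{q0, q2, q3, q4}| = 4.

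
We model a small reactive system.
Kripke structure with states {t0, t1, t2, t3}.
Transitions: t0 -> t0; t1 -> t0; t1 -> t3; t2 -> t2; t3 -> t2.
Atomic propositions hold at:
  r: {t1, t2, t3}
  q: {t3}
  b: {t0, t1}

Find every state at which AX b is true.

Sat(AX b) = {s : every successor in {t0, t1}} = {t0}

{t0}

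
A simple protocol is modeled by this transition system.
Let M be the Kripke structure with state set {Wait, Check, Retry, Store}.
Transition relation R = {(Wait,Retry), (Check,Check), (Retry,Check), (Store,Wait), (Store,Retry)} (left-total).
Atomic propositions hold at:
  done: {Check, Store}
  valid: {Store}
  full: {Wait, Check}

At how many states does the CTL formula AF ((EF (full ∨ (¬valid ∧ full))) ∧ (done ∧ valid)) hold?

1

Sat(¬valid) = {Wait, Check, Retry}
Sat(¬valid ∧ full) = {Wait, Check}
Sat(full ∨ (¬valid ∧ full)) = {Wait, Check}
EF (full ∨ (¬valid ∧ full)): least fixpoint, start Z0 = {Wait, Check}, add states with some successor in Z. Z1 = {Wait, Check, Retry, Store}; fixed.
Sat(EF (full ∨ (¬valid ∧ full))) = {Wait, Check, Retry, Store}
Sat(done ∧ valid) = {Store}
Sat((EF (full ∨ (¬valid ∧ full))) ∧ (done ∧ valid)) = {Store}
AF ((EF (full ∨ (¬valid ∧ full))) ∧ (done ∧ valid)): least fixpoint, start Z0 = {Store}, add states with every successor in Z. Already a fixed point.
Sat(AF ((EF (full ∨ (¬valid ∧ full))) ∧ (done ∧ valid))) = {Store}
|Sat(AF ((EF (full ∨ (¬valid ∧ full))) ∧ (done ∧ valid)))| = |{Store}| = 1.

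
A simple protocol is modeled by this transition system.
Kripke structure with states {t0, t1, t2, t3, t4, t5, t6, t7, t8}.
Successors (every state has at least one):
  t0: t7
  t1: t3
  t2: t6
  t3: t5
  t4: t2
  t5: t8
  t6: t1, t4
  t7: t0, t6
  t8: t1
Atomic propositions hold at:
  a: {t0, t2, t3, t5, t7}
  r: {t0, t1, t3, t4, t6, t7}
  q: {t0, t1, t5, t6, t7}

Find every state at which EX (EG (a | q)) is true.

Sat(a | q) = {t0, t1, t2, t3, t5, t6, t7}
EG (a | q): greatest fixpoint, start Z0 = {t0, t1, t2, t3, t5, t6, t7}, keep only states in Sat with some successor in Z. Z1 = {t0, t1, t2, t3, t6, t7}; Z2 = {t0, t1, t2, t6, t7}; Z3 = {t0, t2, t6, t7}; Z4 = {t0, t2, t7}; Z5 = {t0, t7}; fixed.
Sat(EG (a | q)) = {t0, t7}
Sat(EX (EG (a | q))) = {s : some successor in {t0, t7}} = {t0, t7}

{t0, t7}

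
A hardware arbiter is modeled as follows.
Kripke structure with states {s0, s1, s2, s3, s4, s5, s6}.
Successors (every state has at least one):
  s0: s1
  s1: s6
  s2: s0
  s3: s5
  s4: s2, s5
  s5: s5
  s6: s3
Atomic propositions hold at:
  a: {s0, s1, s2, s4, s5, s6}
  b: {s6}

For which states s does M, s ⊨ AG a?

AG a: greatest fixpoint, start Z0 = {s0, s1, s2, s4, s5, s6}, keep only states in Sat with every successor in Z. Z1 = {s0, s1, s2, s4, s5}; Z2 = {s0, s2, s4, s5}; Z3 = {s2, s4, s5}; Z4 = {s4, s5}; Z5 = {s5}; fixed.
Sat(AG a) = {s5}

{s5}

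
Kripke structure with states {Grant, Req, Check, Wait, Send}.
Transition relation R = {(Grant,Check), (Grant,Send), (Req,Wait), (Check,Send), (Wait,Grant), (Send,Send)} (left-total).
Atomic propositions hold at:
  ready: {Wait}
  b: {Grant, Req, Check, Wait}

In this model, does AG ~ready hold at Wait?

No

Sat(~ready) = {Grant, Req, Check, Send}
AG ~ready: greatest fixpoint, start Z0 = {Grant, Req, Check, Send}, keep only states in Sat with every successor in Z. Z1 = {Grant, Check, Send}; fixed.
Sat(AG ~ready) = {Grant, Check, Send}
Wait ∉ Sat(AG ~ready) = {Grant, Check, Send}, so the formula does not hold at Wait.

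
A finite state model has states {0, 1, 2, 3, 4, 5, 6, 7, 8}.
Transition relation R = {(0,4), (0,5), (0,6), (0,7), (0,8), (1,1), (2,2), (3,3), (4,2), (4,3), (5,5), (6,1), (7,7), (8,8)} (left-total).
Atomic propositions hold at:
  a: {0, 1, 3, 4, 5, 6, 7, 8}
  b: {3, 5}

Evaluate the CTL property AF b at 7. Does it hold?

AF b: least fixpoint, start Z0 = {3, 5}, add states with every successor in Z. Already a fixed point.
Sat(AF b) = {3, 5}
7 ∉ Sat(AF b) = {3, 5}, so the formula does not hold at 7.

No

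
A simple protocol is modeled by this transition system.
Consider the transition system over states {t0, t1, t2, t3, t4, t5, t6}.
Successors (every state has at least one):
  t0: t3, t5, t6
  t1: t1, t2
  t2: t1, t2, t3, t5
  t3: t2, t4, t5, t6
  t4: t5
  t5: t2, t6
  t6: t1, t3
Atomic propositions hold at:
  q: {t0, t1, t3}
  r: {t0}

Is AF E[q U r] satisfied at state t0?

Yes

E[q U r]: least fixpoint, start Z0 = Sat(r) = {t0}, add states in Sat(q) with some successor in Z. Already a fixed point.
Sat(E[q U r]) = {t0}
AF E[q U r]: least fixpoint, start Z0 = {t0}, add states with every successor in Z. Already a fixed point.
Sat(AF E[q U r]) = {t0}
t0 ∈ Sat(AF E[q U r]) = {t0}, so the formula holds at t0.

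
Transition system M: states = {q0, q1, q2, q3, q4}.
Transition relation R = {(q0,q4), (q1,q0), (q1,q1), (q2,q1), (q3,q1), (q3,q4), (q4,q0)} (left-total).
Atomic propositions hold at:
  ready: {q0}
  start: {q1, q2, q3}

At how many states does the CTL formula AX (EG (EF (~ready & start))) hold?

Sat(~ready) = {q1, q2, q3, q4}
Sat(~ready & start) = {q1, q2, q3}
EF (~ready & start): least fixpoint, start Z0 = {q1, q2, q3}, add states with some successor in Z. Already a fixed point.
Sat(EF (~ready & start)) = {q1, q2, q3}
EG (EF (~ready & start)): greatest fixpoint, start Z0 = {q1, q2, q3}, keep only states in Sat with some successor in Z. Already a fixed point.
Sat(EG (EF (~ready & start))) = {q1, q2, q3}
Sat(AX (EG (EF (~ready & start)))) = {s : every successor in {q1, q2, q3}} = {q2}
|Sat(AX (EG (EF (~ready & start))))| = |{q2}| = 1.

1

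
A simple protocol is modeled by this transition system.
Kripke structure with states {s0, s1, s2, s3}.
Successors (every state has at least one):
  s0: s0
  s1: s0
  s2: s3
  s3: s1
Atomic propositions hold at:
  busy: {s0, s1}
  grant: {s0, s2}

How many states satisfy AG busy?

AG busy: greatest fixpoint, start Z0 = {s0, s1}, keep only states in Sat with every successor in Z. Already a fixed point.
Sat(AG busy) = {s0, s1}
|Sat(AG busy)| = |{s0, s1}| = 2.

2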